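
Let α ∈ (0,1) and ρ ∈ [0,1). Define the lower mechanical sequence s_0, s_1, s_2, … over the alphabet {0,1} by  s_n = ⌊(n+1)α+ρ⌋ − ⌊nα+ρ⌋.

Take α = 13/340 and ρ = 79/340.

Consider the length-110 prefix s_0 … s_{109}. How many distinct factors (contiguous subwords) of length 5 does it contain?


6

t_n = ⌊(n·13+79)/340⌋ for n = 0 … 110:
  n=0…9: ⌊79/340⌋=0 ⌊92/340⌋=0 ⌊105/340⌋=0 ⌊118/340⌋=0 ⌊131/340⌋=0 ⌊144/340⌋=0 ⌊157/340⌋=0 ⌊170/340⌋=0 ⌊183/340⌋=0 ⌊196/340⌋=0
  n=10…19: ⌊209/340⌋=0 ⌊222/340⌋=0 ⌊235/340⌋=0 ⌊248/340⌋=0 ⌊261/340⌋=0 ⌊274/340⌋=0 ⌊287/340⌋=0 ⌊300/340⌋=0 ⌊313/340⌋=0 ⌊326/340⌋=0
  n=20…29: ⌊339/340⌋=0 ⌊352/340⌋=1 ⌊365/340⌋=1 ⌊378/340⌋=1 ⌊391/340⌋=1 ⌊404/340⌋=1 ⌊417/340⌋=1 ⌊430/340⌋=1 ⌊443/340⌋=1 ⌊456/340⌋=1
  n=30…39: ⌊469/340⌋=1 ⌊482/340⌋=1 ⌊495/340⌋=1 ⌊508/340⌋=1 ⌊521/340⌋=1 ⌊534/340⌋=1 ⌊547/340⌋=1 ⌊560/340⌋=1 ⌊573/340⌋=1 ⌊586/340⌋=1
  n=40…49: ⌊599/340⌋=1 ⌊612/340⌋=1 ⌊625/340⌋=1 ⌊638/340⌋=1 ⌊651/340⌋=1 ⌊664/340⌋=1 ⌊677/340⌋=1 ⌊690/340⌋=2 ⌊703/340⌋=2 ⌊716/340⌋=2
  n=50…59: ⌊729/340⌋=2 ⌊742/340⌋=2 ⌊755/340⌋=2 ⌊768/340⌋=2 ⌊781/340⌋=2 ⌊794/340⌋=2 ⌊807/340⌋=2 ⌊820/340⌋=2 ⌊833/340⌋=2 ⌊846/340⌋=2
  n=60…69: ⌊859/340⌋=2 ⌊872/340⌋=2 ⌊885/340⌋=2 ⌊898/340⌋=2 ⌊911/340⌋=2 ⌊924/340⌋=2 ⌊937/340⌋=2 ⌊950/340⌋=2 ⌊963/340⌋=2 ⌊976/340⌋=2
  n=70…79: ⌊989/340⌋=2 ⌊1002/340⌋=2 ⌊1015/340⌋=2 ⌊1028/340⌋=3 ⌊1041/340⌋=3 ⌊1054/340⌋=3 ⌊1067/340⌋=3 ⌊1080/340⌋=3 ⌊1093/340⌋=3 ⌊1106/340⌋=3
  n=80…89: ⌊1119/340⌋=3 ⌊1132/340⌋=3 ⌊1145/340⌋=3 ⌊1158/340⌋=3 ⌊1171/340⌋=3 ⌊1184/340⌋=3 ⌊1197/340⌋=3 ⌊1210/340⌋=3 ⌊1223/340⌋=3 ⌊1236/340⌋=3
  n=90…99: ⌊1249/340⌋=3 ⌊1262/340⌋=3 ⌊1275/340⌋=3 ⌊1288/340⌋=3 ⌊1301/340⌋=3 ⌊1314/340⌋=3 ⌊1327/340⌋=3 ⌊1340/340⌋=3 ⌊1353/340⌋=3 ⌊1366/340⌋=4
  n=100…109: ⌊1379/340⌋=4 ⌊1392/340⌋=4 ⌊1405/340⌋=4 ⌊1418/340⌋=4 ⌊1431/340⌋=4 ⌊1444/340⌋=4 ⌊1457/340⌋=4 ⌊1470/340⌋=4 ⌊1483/340⌋=4 ⌊1496/340⌋=4
  n=110: ⌊1509/340⌋=4
s_n = t_(n+1) − t_n for n = 0 … 109 gives
prefix = 00000000000000000000100000000000000000000000001000000000000000000000000010000000000000000000000000100000000000
slide a length-5 window over [0..4] … [105..109] (106 windows); first occurrence of each distinct factor:
  [  0..  4] 00000
  [ 16.. 20] 00001
  [ 17.. 21] 00010
  [ 18.. 22] 00100
  [ 19.. 23] 01000
  [ 20.. 24] 10000
  (the other 100 windows repeat one of these)
distinct factors: {00000, 00001, 00010, 00100, 01000, 10000}
count = 6  (Sturmian bound for length 5 is 6)


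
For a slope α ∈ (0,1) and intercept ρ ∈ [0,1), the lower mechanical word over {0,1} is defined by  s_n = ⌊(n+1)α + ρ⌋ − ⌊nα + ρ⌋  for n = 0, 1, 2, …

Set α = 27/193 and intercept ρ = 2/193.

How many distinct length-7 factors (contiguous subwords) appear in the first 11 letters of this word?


t_n = ⌊(n·27+2)/193⌋ for n = 0 … 11:
  n=0…9: ⌊2/193⌋=0 ⌊29/193⌋=0 ⌊56/193⌋=0 ⌊83/193⌋=0 ⌊110/193⌋=0 ⌊137/193⌋=0 ⌊164/193⌋=0 ⌊191/193⌋=0 ⌊218/193⌋=1 ⌊245/193⌋=1
  n=10…11: ⌊272/193⌋=1 ⌊299/193⌋=1
s_n = t_(n+1) − t_n for n = 0 … 10 gives
prefix = 00000001000
slide a length-7 window over [0..6] … [4..10] (5 windows); first occurrence of each distinct factor:
  [  0..  6] 0000000
  [  1..  7] 0000001
  [  2..  8] 0000010
  [  3..  9] 0000100
  [  4.. 10] 0001000
distinct factors: {0000000, 0000001, 0000010, 0000100, 0001000}
count = 5  (Sturmian bound for length 7 is 8)

5


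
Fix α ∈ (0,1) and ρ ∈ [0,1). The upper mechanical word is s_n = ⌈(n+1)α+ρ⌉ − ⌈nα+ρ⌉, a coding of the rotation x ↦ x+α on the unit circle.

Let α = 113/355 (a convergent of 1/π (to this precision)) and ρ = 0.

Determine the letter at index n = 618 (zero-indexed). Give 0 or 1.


(n+1)α + ρ = (619·113) / 355 = 69947/355
nα + ρ     = (618·113) / 355 = 69834/355
⌈69947/355⌉ = 198,  ⌈69834/355⌉ = 197
s_{618} = 198 − 197 = 1

1


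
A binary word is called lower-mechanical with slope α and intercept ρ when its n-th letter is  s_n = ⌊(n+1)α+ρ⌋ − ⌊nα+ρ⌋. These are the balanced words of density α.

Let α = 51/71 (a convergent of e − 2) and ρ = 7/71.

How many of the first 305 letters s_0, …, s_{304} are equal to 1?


219

#1s = Σ_{n=0}^{304} s_n = Σ_{n=0}^{304} (⌊(n+1)α+ρ⌋ − ⌊nα+ρ⌋)
the sum telescopes: every ⌊nα+ρ⌋ with 0 < n < 305 appears once with + and once with −, leaving ⌊305α+ρ⌋ − ⌊0·α+ρ⌋
305α + ρ = (305·51 + 7) / 71 = 15562/71
ρ = 7/71
⌊15562/71⌋ = 219,  ⌊7/71⌋ = 0
#1s = 219 − 0 = 219


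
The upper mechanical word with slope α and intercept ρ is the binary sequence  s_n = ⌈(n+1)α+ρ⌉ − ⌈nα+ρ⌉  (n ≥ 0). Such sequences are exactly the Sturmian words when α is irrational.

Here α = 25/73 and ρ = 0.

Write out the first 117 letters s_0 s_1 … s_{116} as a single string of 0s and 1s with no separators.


101001001001001001001001001001001001010010010010010010010010010010010010010100100100100100100100100100100100101001001

n=0: ⌈(1·25)/73⌉ − ⌈(0·25)/73⌉ = ⌈25/73⌉ − ⌈0/73⌉ = 1 − 0 = 1
n=1: ⌈(2·25)/73⌉ − ⌈(1·25)/73⌉ = ⌈50/73⌉ − ⌈25/73⌉ = 1 − 1 = 0
n=2: ⌈(3·25)/73⌉ − ⌈(2·25)/73⌉ = ⌈75/73⌉ − ⌈50/73⌉ = 2 − 1 = 1
n=3: ⌈(4·25)/73⌉ − ⌈(3·25)/73⌉ = ⌈100/73⌉ − ⌈75/73⌉ = 2 − 2 = 0
n=4: ⌈(5·25)/73⌉ − ⌈(4·25)/73⌉ = ⌈125/73⌉ − ⌈100/73⌉ = 2 − 2 = 0
n=5: ⌈(6·25)/73⌉ − ⌈(5·25)/73⌉ = ⌈150/73⌉ − ⌈125/73⌉ = 3 − 2 = 1
n=6: ⌈(7·25)/73⌉ − ⌈(6·25)/73⌉ = ⌈175/73⌉ − ⌈150/73⌉ = 3 − 3 = 0
n=7: ⌈(8·25)/73⌉ − ⌈(7·25)/73⌉ = ⌈200/73⌉ − ⌈175/73⌉ = 3 − 3 = 0
n=8: ⌈(9·25)/73⌉ − ⌈(8·25)/73⌉ = ⌈225/73⌉ − ⌈200/73⌉ = 4 − 3 = 1
n=9: ⌈(10·25)/73⌉ − ⌈(9·25)/73⌉ = ⌈250/73⌉ − ⌈225/73⌉ = 4 − 4 = 0
n=10: ⌈(11·25)/73⌉ − ⌈(10·25)/73⌉ = ⌈275/73⌉ − ⌈250/73⌉ = 4 − 4 = 0
n=11: ⌈(12·25)/73⌉ − ⌈(11·25)/73⌉ = ⌈300/73⌉ − ⌈275/73⌉ = 5 − 4 = 1
n=12: ⌈(13·25)/73⌉ − ⌈(12·25)/73⌉ = ⌈325/73⌉ − ⌈300/73⌉ = 5 − 5 = 0
n=13: ⌈(14·25)/73⌉ − ⌈(13·25)/73⌉ = ⌈350/73⌉ − ⌈325/73⌉ = 5 − 5 = 0
n=14: ⌈(15·25)/73⌉ − ⌈(14·25)/73⌉ = ⌈375/73⌉ − ⌈350/73⌉ = 6 − 5 = 1
n=15: ⌈(16·25)/73⌉ − ⌈(15·25)/73⌉ = ⌈400/73⌉ − ⌈375/73⌉ = 6 − 6 = 0
n=16: ⌈(17·25)/73⌉ − ⌈(16·25)/73⌉ = ⌈425/73⌉ − ⌈400/73⌉ = 6 − 6 = 0
n=17: ⌈(18·25)/73⌉ − ⌈(17·25)/73⌉ = ⌈450/73⌉ − ⌈425/73⌉ = 7 − 6 = 1
n=18: ⌈(19·25)/73⌉ − ⌈(18·25)/73⌉ = ⌈475/73⌉ − ⌈450/73⌉ = 7 − 7 = 0
n=19: ⌈(20·25)/73⌉ − ⌈(19·25)/73⌉ = ⌈500/73⌉ − ⌈475/73⌉ = 7 − 7 = 0
n=20: ⌈(21·25)/73⌉ − ⌈(20·25)/73⌉ = ⌈525/73⌉ − ⌈500/73⌉ = 8 − 7 = 1
n=21: ⌈(22·25)/73⌉ − ⌈(21·25)/73⌉ = ⌈550/73⌉ − ⌈525/73⌉ = 8 − 8 = 0
n=22: ⌈(23·25)/73⌉ − ⌈(22·25)/73⌉ = ⌈575/73⌉ − ⌈550/73⌉ = 8 − 8 = 0
n=23: ⌈(24·25)/73⌉ − ⌈(23·25)/73⌉ = ⌈600/73⌉ − ⌈575/73⌉ = 9 − 8 = 1
n=24: ⌈(25·25)/73⌉ − ⌈(24·25)/73⌉ = ⌈625/73⌉ − ⌈600/73⌉ = 9 − 9 = 0
n=25: ⌈(26·25)/73⌉ − ⌈(25·25)/73⌉ = ⌈650/73⌉ − ⌈625/73⌉ = 9 − 9 = 0
n=26: ⌈(27·25)/73⌉ − ⌈(26·25)/73⌉ = ⌈675/73⌉ − ⌈650/73⌉ = 10 − 9 = 1
n=27: ⌈(28·25)/73⌉ − ⌈(27·25)/73⌉ = ⌈700/73⌉ − ⌈675/73⌉ = 10 − 10 = 0
n=28: ⌈(29·25)/73⌉ − ⌈(28·25)/73⌉ = ⌈725/73⌉ − ⌈700/73⌉ = 10 − 10 = 0
n=29: ⌈(30·25)/73⌉ − ⌈(29·25)/73⌉ = ⌈750/73⌉ − ⌈725/73⌉ = 11 − 10 = 1
n=30: ⌈(31·25)/73⌉ − ⌈(30·25)/73⌉ = ⌈775/73⌉ − ⌈750/73⌉ = 11 − 11 = 0
n=31: ⌈(32·25)/73⌉ − ⌈(31·25)/73⌉ = ⌈800/73⌉ − ⌈775/73⌉ = 11 − 11 = 0
n=32: ⌈(33·25)/73⌉ − ⌈(32·25)/73⌉ = ⌈825/73⌉ − ⌈800/73⌉ = 12 − 11 = 1
n=33: ⌈(34·25)/73⌉ − ⌈(33·25)/73⌉ = ⌈850/73⌉ − ⌈825/73⌉ = 12 − 12 = 0
n=34: ⌈(35·25)/73⌉ − ⌈(34·25)/73⌉ = ⌈875/73⌉ − ⌈850/73⌉ = 12 − 12 = 0
n=35: ⌈(36·25)/73⌉ − ⌈(35·25)/73⌉ = ⌈900/73⌉ − ⌈875/73⌉ = 13 − 12 = 1
n=36: ⌈(37·25)/73⌉ − ⌈(36·25)/73⌉ = ⌈925/73⌉ − ⌈900/73⌉ = 13 − 13 = 0
n=37: ⌈(38·25)/73⌉ − ⌈(37·25)/73⌉ = ⌈950/73⌉ − ⌈925/73⌉ = 14 − 13 = 1
n=38: ⌈(39·25)/73⌉ − ⌈(38·25)/73⌉ = ⌈975/73⌉ − ⌈950/73⌉ = 14 − 14 = 0
n=39: ⌈(40·25)/73⌉ − ⌈(39·25)/73⌉ = ⌈1000/73⌉ − ⌈975/73⌉ = 14 − 14 = 0
n=40: ⌈(41·25)/73⌉ − ⌈(40·25)/73⌉ = ⌈1025/73⌉ − ⌈1000/73⌉ = 15 − 14 = 1
n=41: ⌈(42·25)/73⌉ − ⌈(41·25)/73⌉ = ⌈1050/73⌉ − ⌈1025/73⌉ = 15 − 15 = 0
n=42: ⌈(43·25)/73⌉ − ⌈(42·25)/73⌉ = ⌈1075/73⌉ − ⌈1050/73⌉ = 15 − 15 = 0
n=43: ⌈(44·25)/73⌉ − ⌈(43·25)/73⌉ = ⌈1100/73⌉ − ⌈1075/73⌉ = 16 − 15 = 1
n=44: ⌈(45·25)/73⌉ − ⌈(44·25)/73⌉ = ⌈1125/73⌉ − ⌈1100/73⌉ = 16 − 16 = 0
n=45: ⌈(46·25)/73⌉ − ⌈(45·25)/73⌉ = ⌈1150/73⌉ − ⌈1125/73⌉ = 16 − 16 = 0
n=46: ⌈(47·25)/73⌉ − ⌈(46·25)/73⌉ = ⌈1175/73⌉ − ⌈1150/73⌉ = 17 − 16 = 1
n=47: ⌈(48·25)/73⌉ − ⌈(47·25)/73⌉ = ⌈1200/73⌉ − ⌈1175/73⌉ = 17 − 17 = 0
n=48: ⌈(49·25)/73⌉ − ⌈(48·25)/73⌉ = ⌈1225/73⌉ − ⌈1200/73⌉ = 17 − 17 = 0
n=49: ⌈(50·25)/73⌉ − ⌈(49·25)/73⌉ = ⌈1250/73⌉ − ⌈1225/73⌉ = 18 − 17 = 1
n=50: ⌈(51·25)/73⌉ − ⌈(50·25)/73⌉ = ⌈1275/73⌉ − ⌈1250/73⌉ = 18 − 18 = 0
n=51: ⌈(52·25)/73⌉ − ⌈(51·25)/73⌉ = ⌈1300/73⌉ − ⌈1275/73⌉ = 18 − 18 = 0
n=52: ⌈(53·25)/73⌉ − ⌈(52·25)/73⌉ = ⌈1325/73⌉ − ⌈1300/73⌉ = 19 − 18 = 1
n=53: ⌈(54·25)/73⌉ − ⌈(53·25)/73⌉ = ⌈1350/73⌉ − ⌈1325/73⌉ = 19 − 19 = 0
n=54: ⌈(55·25)/73⌉ − ⌈(54·25)/73⌉ = ⌈1375/73⌉ − ⌈1350/73⌉ = 19 − 19 = 0
n=55: ⌈(56·25)/73⌉ − ⌈(55·25)/73⌉ = ⌈1400/73⌉ − ⌈1375/73⌉ = 20 − 19 = 1
n=56: ⌈(57·25)/73⌉ − ⌈(56·25)/73⌉ = ⌈1425/73⌉ − ⌈1400/73⌉ = 20 − 20 = 0
n=57: ⌈(58·25)/73⌉ − ⌈(57·25)/73⌉ = ⌈1450/73⌉ − ⌈1425/73⌉ = 20 − 20 = 0
n=58: ⌈(59·25)/73⌉ − ⌈(58·25)/73⌉ = ⌈1475/73⌉ − ⌈1450/73⌉ = 21 − 20 = 1
n=59: ⌈(60·25)/73⌉ − ⌈(59·25)/73⌉ = ⌈1500/73⌉ − ⌈1475/73⌉ = 21 − 21 = 0
n=60: ⌈(61·25)/73⌉ − ⌈(60·25)/73⌉ = ⌈1525/73⌉ − ⌈1500/73⌉ = 21 − 21 = 0
n=61: ⌈(62·25)/73⌉ − ⌈(61·25)/73⌉ = ⌈1550/73⌉ − ⌈1525/73⌉ = 22 − 21 = 1
n=62: ⌈(63·25)/73⌉ − ⌈(62·25)/73⌉ = ⌈1575/73⌉ − ⌈1550/73⌉ = 22 − 22 = 0
n=63: ⌈(64·25)/73⌉ − ⌈(63·25)/73⌉ = ⌈1600/73⌉ − ⌈1575/73⌉ = 22 − 22 = 0
n=64: ⌈(65·25)/73⌉ − ⌈(64·25)/73⌉ = ⌈1625/73⌉ − ⌈1600/73⌉ = 23 − 22 = 1
n=65: ⌈(66·25)/73⌉ − ⌈(65·25)/73⌉ = ⌈1650/73⌉ − ⌈1625/73⌉ = 23 − 23 = 0
n=66: ⌈(67·25)/73⌉ − ⌈(66·25)/73⌉ = ⌈1675/73⌉ − ⌈1650/73⌉ = 23 − 23 = 0
n=67: ⌈(68·25)/73⌉ − ⌈(67·25)/73⌉ = ⌈1700/73⌉ − ⌈1675/73⌉ = 24 − 23 = 1
n=68: ⌈(69·25)/73⌉ − ⌈(68·25)/73⌉ = ⌈1725/73⌉ − ⌈1700/73⌉ = 24 − 24 = 0
n=69: ⌈(70·25)/73⌉ − ⌈(69·25)/73⌉ = ⌈1750/73⌉ − ⌈1725/73⌉ = 24 − 24 = 0
n=70: ⌈(71·25)/73⌉ − ⌈(70·25)/73⌉ = ⌈1775/73⌉ − ⌈1750/73⌉ = 25 − 24 = 1
n=71: ⌈(72·25)/73⌉ − ⌈(71·25)/73⌉ = ⌈1800/73⌉ − ⌈1775/73⌉ = 25 − 25 = 0
n=72: ⌈(73·25)/73⌉ − ⌈(72·25)/73⌉ = ⌈1825/73⌉ − ⌈1800/73⌉ = 25 − 25 = 0
n=73: ⌈(74·25)/73⌉ − ⌈(73·25)/73⌉ = ⌈1850/73⌉ − ⌈1825/73⌉ = 26 − 25 = 1
n=74: ⌈(75·25)/73⌉ − ⌈(74·25)/73⌉ = ⌈1875/73⌉ − ⌈1850/73⌉ = 26 − 26 = 0
n=75: ⌈(76·25)/73⌉ − ⌈(75·25)/73⌉ = ⌈1900/73⌉ − ⌈1875/73⌉ = 27 − 26 = 1
n=76: ⌈(77·25)/73⌉ − ⌈(76·25)/73⌉ = ⌈1925/73⌉ − ⌈1900/73⌉ = 27 − 27 = 0
n=77: ⌈(78·25)/73⌉ − ⌈(77·25)/73⌉ = ⌈1950/73⌉ − ⌈1925/73⌉ = 27 − 27 = 0
n=78: ⌈(79·25)/73⌉ − ⌈(78·25)/73⌉ = ⌈1975/73⌉ − ⌈1950/73⌉ = 28 − 27 = 1
n=79: ⌈(80·25)/73⌉ − ⌈(79·25)/73⌉ = ⌈2000/73⌉ − ⌈1975/73⌉ = 28 − 28 = 0
n=80: ⌈(81·25)/73⌉ − ⌈(80·25)/73⌉ = ⌈2025/73⌉ − ⌈2000/73⌉ = 28 − 28 = 0
n=81: ⌈(82·25)/73⌉ − ⌈(81·25)/73⌉ = ⌈2050/73⌉ − ⌈2025/73⌉ = 29 − 28 = 1
n=82: ⌈(83·25)/73⌉ − ⌈(82·25)/73⌉ = ⌈2075/73⌉ − ⌈2050/73⌉ = 29 − 29 = 0
n=83: ⌈(84·25)/73⌉ − ⌈(83·25)/73⌉ = ⌈2100/73⌉ − ⌈2075/73⌉ = 29 − 29 = 0
n=84: ⌈(85·25)/73⌉ − ⌈(84·25)/73⌉ = ⌈2125/73⌉ − ⌈2100/73⌉ = 30 − 29 = 1
n=85: ⌈(86·25)/73⌉ − ⌈(85·25)/73⌉ = ⌈2150/73⌉ − ⌈2125/73⌉ = 30 − 30 = 0
n=86: ⌈(87·25)/73⌉ − ⌈(86·25)/73⌉ = ⌈2175/73⌉ − ⌈2150/73⌉ = 30 − 30 = 0
n=87: ⌈(88·25)/73⌉ − ⌈(87·25)/73⌉ = ⌈2200/73⌉ − ⌈2175/73⌉ = 31 − 30 = 1
n=88: ⌈(89·25)/73⌉ − ⌈(88·25)/73⌉ = ⌈2225/73⌉ − ⌈2200/73⌉ = 31 − 31 = 0
n=89: ⌈(90·25)/73⌉ − ⌈(89·25)/73⌉ = ⌈2250/73⌉ − ⌈2225/73⌉ = 31 − 31 = 0
n=90: ⌈(91·25)/73⌉ − ⌈(90·25)/73⌉ = ⌈2275/73⌉ − ⌈2250/73⌉ = 32 − 31 = 1
n=91: ⌈(92·25)/73⌉ − ⌈(91·25)/73⌉ = ⌈2300/73⌉ − ⌈2275/73⌉ = 32 − 32 = 0
n=92: ⌈(93·25)/73⌉ − ⌈(92·25)/73⌉ = ⌈2325/73⌉ − ⌈2300/73⌉ = 32 − 32 = 0
n=93: ⌈(94·25)/73⌉ − ⌈(93·25)/73⌉ = ⌈2350/73⌉ − ⌈2325/73⌉ = 33 − 32 = 1
n=94: ⌈(95·25)/73⌉ − ⌈(94·25)/73⌉ = ⌈2375/73⌉ − ⌈2350/73⌉ = 33 − 33 = 0
n=95: ⌈(96·25)/73⌉ − ⌈(95·25)/73⌉ = ⌈2400/73⌉ − ⌈2375/73⌉ = 33 − 33 = 0
n=96: ⌈(97·25)/73⌉ − ⌈(96·25)/73⌉ = ⌈2425/73⌉ − ⌈2400/73⌉ = 34 − 33 = 1
n=97: ⌈(98·25)/73⌉ − ⌈(97·25)/73⌉ = ⌈2450/73⌉ − ⌈2425/73⌉ = 34 − 34 = 0
n=98: ⌈(99·25)/73⌉ − ⌈(98·25)/73⌉ = ⌈2475/73⌉ − ⌈2450/73⌉ = 34 − 34 = 0
n=99: ⌈(100·25)/73⌉ − ⌈(99·25)/73⌉ = ⌈2500/73⌉ − ⌈2475/73⌉ = 35 − 34 = 1
n=100: ⌈(101·25)/73⌉ − ⌈(100·25)/73⌉ = ⌈2525/73⌉ − ⌈2500/73⌉ = 35 − 35 = 0
n=101: ⌈(102·25)/73⌉ − ⌈(101·25)/73⌉ = ⌈2550/73⌉ − ⌈2525/73⌉ = 35 − 35 = 0
n=102: ⌈(103·25)/73⌉ − ⌈(102·25)/73⌉ = ⌈2575/73⌉ − ⌈2550/73⌉ = 36 − 35 = 1
n=103: ⌈(104·25)/73⌉ − ⌈(103·25)/73⌉ = ⌈2600/73⌉ − ⌈2575/73⌉ = 36 − 36 = 0
n=104: ⌈(105·25)/73⌉ − ⌈(104·25)/73⌉ = ⌈2625/73⌉ − ⌈2600/73⌉ = 36 − 36 = 0
n=105: ⌈(106·25)/73⌉ − ⌈(105·25)/73⌉ = ⌈2650/73⌉ − ⌈2625/73⌉ = 37 − 36 = 1
n=106: ⌈(107·25)/73⌉ − ⌈(106·25)/73⌉ = ⌈2675/73⌉ − ⌈2650/73⌉ = 37 − 37 = 0
n=107: ⌈(108·25)/73⌉ − ⌈(107·25)/73⌉ = ⌈2700/73⌉ − ⌈2675/73⌉ = 37 − 37 = 0
n=108: ⌈(109·25)/73⌉ − ⌈(108·25)/73⌉ = ⌈2725/73⌉ − ⌈2700/73⌉ = 38 − 37 = 1
n=109: ⌈(110·25)/73⌉ − ⌈(109·25)/73⌉ = ⌈2750/73⌉ − ⌈2725/73⌉ = 38 − 38 = 0
n=110: ⌈(111·25)/73⌉ − ⌈(110·25)/73⌉ = ⌈2775/73⌉ − ⌈2750/73⌉ = 39 − 38 = 1
n=111: ⌈(112·25)/73⌉ − ⌈(111·25)/73⌉ = ⌈2800/73⌉ − ⌈2775/73⌉ = 39 − 39 = 0
n=112: ⌈(113·25)/73⌉ − ⌈(112·25)/73⌉ = ⌈2825/73⌉ − ⌈2800/73⌉ = 39 − 39 = 0
n=113: ⌈(114·25)/73⌉ − ⌈(113·25)/73⌉ = ⌈2850/73⌉ − ⌈2825/73⌉ = 40 − 39 = 1
n=114: ⌈(115·25)/73⌉ − ⌈(114·25)/73⌉ = ⌈2875/73⌉ − ⌈2850/73⌉ = 40 − 40 = 0
n=115: ⌈(116·25)/73⌉ − ⌈(115·25)/73⌉ = ⌈2900/73⌉ − ⌈2875/73⌉ = 40 − 40 = 0
n=116: ⌈(117·25)/73⌉ − ⌈(116·25)/73⌉ = ⌈2925/73⌉ − ⌈2900/73⌉ = 41 − 40 = 1


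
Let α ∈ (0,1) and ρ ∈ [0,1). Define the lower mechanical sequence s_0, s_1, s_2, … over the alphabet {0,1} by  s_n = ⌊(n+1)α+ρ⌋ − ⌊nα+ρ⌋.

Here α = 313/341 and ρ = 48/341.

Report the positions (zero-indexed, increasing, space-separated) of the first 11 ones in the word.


n=0: ⌊361/341⌋−⌊48/341⌋ = 1−0 = 1  ← one
n=1: ⌊674/341⌋−⌊361/341⌋ = 1−1 = 0
n=2: ⌊987/341⌋−⌊674/341⌋ = 2−1 = 1  ← one
n=3: ⌊1300/341⌋−⌊987/341⌋ = 3−2 = 1  ← one
n=4: ⌊1613/341⌋−⌊1300/341⌋ = 4−3 = 1  ← one
n=5: ⌊1926/341⌋−⌊1613/341⌋ = 5−4 = 1  ← one
n=6: ⌊2239/341⌋−⌊1926/341⌋ = 6−5 = 1  ← one
n=7: ⌊2552/341⌋−⌊2239/341⌋ = 7−6 = 1  ← one
n=8: ⌊2865/341⌋−⌊2552/341⌋ = 8−7 = 1  ← one
n=9: ⌊3178/341⌋−⌊2865/341⌋ = 9−8 = 1  ← one
n=10: ⌊3491/341⌋−⌊3178/341⌋ = 10−9 = 1  ← one
n=11: ⌊3804/341⌋−⌊3491/341⌋ = 11−10 = 1  ← one
positions of the first 11 ones: 0 2 3 4 5 6 7 8 9 10 11

0 2 3 4 5 6 7 8 9 10 11


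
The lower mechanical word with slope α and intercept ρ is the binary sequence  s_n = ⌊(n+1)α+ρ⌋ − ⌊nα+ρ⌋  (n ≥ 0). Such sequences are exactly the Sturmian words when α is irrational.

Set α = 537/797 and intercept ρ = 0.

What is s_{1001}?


1

(n+1)α + ρ = (1002·537) / 797 = 538074/797
nα + ρ     = (1001·537) / 797 = 537537/797
⌊538074/797⌋ = 675,  ⌊537537/797⌋ = 674
s_{1001} = 675 − 674 = 1


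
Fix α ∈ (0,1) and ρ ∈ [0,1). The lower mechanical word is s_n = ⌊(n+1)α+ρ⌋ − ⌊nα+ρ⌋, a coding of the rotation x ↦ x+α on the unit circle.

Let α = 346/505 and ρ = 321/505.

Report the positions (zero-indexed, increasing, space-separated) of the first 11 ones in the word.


n=0: ⌊667/505⌋−⌊321/505⌋ = 1−0 = 1  ← one
n=1: ⌊1013/505⌋−⌊667/505⌋ = 2−1 = 1  ← one
n=2: ⌊1359/505⌋−⌊1013/505⌋ = 2−2 = 0
n=3: ⌊1705/505⌋−⌊1359/505⌋ = 3−2 = 1  ← one
n=4: ⌊2051/505⌋−⌊1705/505⌋ = 4−3 = 1  ← one
n=5: ⌊2397/505⌋−⌊2051/505⌋ = 4−4 = 0
n=6: ⌊2743/505⌋−⌊2397/505⌋ = 5−4 = 1  ← one
n=7: ⌊3089/505⌋−⌊2743/505⌋ = 6−5 = 1  ← one
n=8: ⌊3435/505⌋−⌊3089/505⌋ = 6−6 = 0
n=9: ⌊3781/505⌋−⌊3435/505⌋ = 7−6 = 1  ← one
n=10: ⌊4127/505⌋−⌊3781/505⌋ = 8−7 = 1  ← one
n=11: ⌊4473/505⌋−⌊4127/505⌋ = 8−8 = 0
n=12: ⌊4819/505⌋−⌊4473/505⌋ = 9−8 = 1  ← one
n=13: ⌊5165/505⌋−⌊4819/505⌋ = 10−9 = 1  ← one
n=14: ⌊5511/505⌋−⌊5165/505⌋ = 10−10 = 0
n=15: ⌊5857/505⌋−⌊5511/505⌋ = 11−10 = 1  ← one
positions of the first 11 ones: 0 1 3 4 6 7 9 10 12 13 15

0 1 3 4 6 7 9 10 12 13 15


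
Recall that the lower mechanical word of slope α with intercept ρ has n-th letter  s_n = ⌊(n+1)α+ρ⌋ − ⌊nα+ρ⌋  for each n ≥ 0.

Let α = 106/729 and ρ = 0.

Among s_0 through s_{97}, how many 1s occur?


14

#1s = Σ_{n=0}^{97} s_n = Σ_{n=0}^{97} (⌊(n+1)α+ρ⌋ − ⌊nα+ρ⌋)
the sum telescopes: every ⌊nα+ρ⌋ with 0 < n < 98 appears once with + and once with −, leaving ⌊98α+ρ⌋ − ⌊0·α+ρ⌋
98α + ρ = (98·106) / 729 = 10388/729
ρ = 0/729
⌊10388/729⌋ = 14,  ⌊0/729⌋ = 0
#1s = 14 − 0 = 14


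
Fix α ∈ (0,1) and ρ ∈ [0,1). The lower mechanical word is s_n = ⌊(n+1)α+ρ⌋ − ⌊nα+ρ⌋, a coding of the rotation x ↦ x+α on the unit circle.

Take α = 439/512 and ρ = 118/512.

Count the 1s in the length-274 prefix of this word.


#1s = Σ_{n=0}^{273} s_n = Σ_{n=0}^{273} (⌊(n+1)α+ρ⌋ − ⌊nα+ρ⌋)
the sum telescopes: every ⌊nα+ρ⌋ with 0 < n < 274 appears once with + and once with −, leaving ⌊274α+ρ⌋ − ⌊0·α+ρ⌋
274α + ρ = (274·439 + 118) / 512 = 120404/512
ρ = 118/512
⌊120404/512⌋ = 235,  ⌊118/512⌋ = 0
#1s = 235 − 0 = 235

235


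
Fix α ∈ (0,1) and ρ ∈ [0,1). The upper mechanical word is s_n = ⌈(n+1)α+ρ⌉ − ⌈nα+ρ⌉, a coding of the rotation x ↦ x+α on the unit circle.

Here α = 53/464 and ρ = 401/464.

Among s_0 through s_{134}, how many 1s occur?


#1s = Σ_{n=0}^{134} s_n = Σ_{n=0}^{134} (⌈(n+1)α+ρ⌉ − ⌈nα+ρ⌉)
the sum telescopes: every ⌈nα+ρ⌉ with 0 < n < 135 appears once with + and once with −, leaving ⌈135α+ρ⌉ − ⌈0·α+ρ⌉
135α + ρ = (135·53 + 401) / 464 = 7556/464
ρ = 401/464
⌈7556/464⌉ = 17,  ⌈401/464⌉ = 1
#1s = 17 − 1 = 16

16


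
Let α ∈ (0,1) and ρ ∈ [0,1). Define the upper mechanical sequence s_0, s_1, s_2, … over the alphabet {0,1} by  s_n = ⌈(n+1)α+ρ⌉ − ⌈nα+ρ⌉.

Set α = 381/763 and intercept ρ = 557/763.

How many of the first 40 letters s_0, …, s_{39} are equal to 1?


20

#1s = Σ_{n=0}^{39} s_n = Σ_{n=0}^{39} (⌈(n+1)α+ρ⌉ − ⌈nα+ρ⌉)
the sum telescopes: every ⌈nα+ρ⌉ with 0 < n < 40 appears once with + and once with −, leaving ⌈40α+ρ⌉ − ⌈0·α+ρ⌉
40α + ρ = (40·381 + 557) / 763 = 15797/763
ρ = 557/763
⌈15797/763⌉ = 21,  ⌈557/763⌉ = 1
#1s = 21 − 1 = 20


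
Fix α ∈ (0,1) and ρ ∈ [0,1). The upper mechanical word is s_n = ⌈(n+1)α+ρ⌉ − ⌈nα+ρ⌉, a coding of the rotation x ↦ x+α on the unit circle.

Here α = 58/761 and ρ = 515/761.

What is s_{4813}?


(n+1)α + ρ = (4814·58 + 515) / 761 = 279727/761
nα + ρ     = (4813·58 + 515) / 761 = 279669/761
⌈279727/761⌉ = 368,  ⌈279669/761⌉ = 368
s_{4813} = 368 − 368 = 0

0


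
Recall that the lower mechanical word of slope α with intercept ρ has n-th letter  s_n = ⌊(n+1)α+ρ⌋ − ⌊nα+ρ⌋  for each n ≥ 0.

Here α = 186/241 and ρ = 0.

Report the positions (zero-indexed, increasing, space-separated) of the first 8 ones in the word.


1 2 3 5 6 7 9 10

n=0: ⌊186/241⌋−⌊0/241⌋ = 0−0 = 0
n=1: ⌊372/241⌋−⌊186/241⌋ = 1−0 = 1  ← one
n=2: ⌊558/241⌋−⌊372/241⌋ = 2−1 = 1  ← one
n=3: ⌊744/241⌋−⌊558/241⌋ = 3−2 = 1  ← one
n=4: ⌊930/241⌋−⌊744/241⌋ = 3−3 = 0
n=5: ⌊1116/241⌋−⌊930/241⌋ = 4−3 = 1  ← one
n=6: ⌊1302/241⌋−⌊1116/241⌋ = 5−4 = 1  ← one
n=7: ⌊1488/241⌋−⌊1302/241⌋ = 6−5 = 1  ← one
n=8: ⌊1674/241⌋−⌊1488/241⌋ = 6−6 = 0
n=9: ⌊1860/241⌋−⌊1674/241⌋ = 7−6 = 1  ← one
n=10: ⌊2046/241⌋−⌊1860/241⌋ = 8−7 = 1  ← one
positions of the first 8 ones: 1 2 3 5 6 7 9 10


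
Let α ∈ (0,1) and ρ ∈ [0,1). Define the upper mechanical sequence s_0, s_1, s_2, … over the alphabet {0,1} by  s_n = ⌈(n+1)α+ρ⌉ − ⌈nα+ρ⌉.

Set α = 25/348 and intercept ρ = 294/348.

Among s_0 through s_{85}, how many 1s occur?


7

#1s = Σ_{n=0}^{85} s_n = Σ_{n=0}^{85} (⌈(n+1)α+ρ⌉ − ⌈nα+ρ⌉)
the sum telescopes: every ⌈nα+ρ⌉ with 0 < n < 86 appears once with + and once with −, leaving ⌈86α+ρ⌉ − ⌈0·α+ρ⌉
86α + ρ = (86·25 + 294) / 348 = 2444/348
ρ = 294/348
⌈2444/348⌉ = 8,  ⌈294/348⌉ = 1
#1s = 8 − 1 = 7


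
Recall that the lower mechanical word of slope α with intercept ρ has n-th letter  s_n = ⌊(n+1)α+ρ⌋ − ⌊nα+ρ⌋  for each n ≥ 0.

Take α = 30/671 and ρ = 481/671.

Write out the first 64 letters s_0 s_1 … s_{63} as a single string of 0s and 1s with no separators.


0000001000000000000000000000100000000000000000000001000000000000

n=0: ⌊(1·30+481)/671⌋ − ⌊(0·30+481)/671⌋ = ⌊511/671⌋ − ⌊481/671⌋ = 0 − 0 = 0
n=1: ⌊(2·30+481)/671⌋ − ⌊(1·30+481)/671⌋ = ⌊541/671⌋ − ⌊511/671⌋ = 0 − 0 = 0
n=2: ⌊(3·30+481)/671⌋ − ⌊(2·30+481)/671⌋ = ⌊571/671⌋ − ⌊541/671⌋ = 0 − 0 = 0
n=3: ⌊(4·30+481)/671⌋ − ⌊(3·30+481)/671⌋ = ⌊601/671⌋ − ⌊571/671⌋ = 0 − 0 = 0
n=4: ⌊(5·30+481)/671⌋ − ⌊(4·30+481)/671⌋ = ⌊631/671⌋ − ⌊601/671⌋ = 0 − 0 = 0
n=5: ⌊(6·30+481)/671⌋ − ⌊(5·30+481)/671⌋ = ⌊661/671⌋ − ⌊631/671⌋ = 0 − 0 = 0
n=6: ⌊(7·30+481)/671⌋ − ⌊(6·30+481)/671⌋ = ⌊691/671⌋ − ⌊661/671⌋ = 1 − 0 = 1
n=7: ⌊(8·30+481)/671⌋ − ⌊(7·30+481)/671⌋ = ⌊721/671⌋ − ⌊691/671⌋ = 1 − 1 = 0
n=8: ⌊(9·30+481)/671⌋ − ⌊(8·30+481)/671⌋ = ⌊751/671⌋ − ⌊721/671⌋ = 1 − 1 = 0
n=9: ⌊(10·30+481)/671⌋ − ⌊(9·30+481)/671⌋ = ⌊781/671⌋ − ⌊751/671⌋ = 1 − 1 = 0
n=10: ⌊(11·30+481)/671⌋ − ⌊(10·30+481)/671⌋ = ⌊811/671⌋ − ⌊781/671⌋ = 1 − 1 = 0
n=11: ⌊(12·30+481)/671⌋ − ⌊(11·30+481)/671⌋ = ⌊841/671⌋ − ⌊811/671⌋ = 1 − 1 = 0
n=12: ⌊(13·30+481)/671⌋ − ⌊(12·30+481)/671⌋ = ⌊871/671⌋ − ⌊841/671⌋ = 1 − 1 = 0
n=13: ⌊(14·30+481)/671⌋ − ⌊(13·30+481)/671⌋ = ⌊901/671⌋ − ⌊871/671⌋ = 1 − 1 = 0
n=14: ⌊(15·30+481)/671⌋ − ⌊(14·30+481)/671⌋ = ⌊931/671⌋ − ⌊901/671⌋ = 1 − 1 = 0
n=15: ⌊(16·30+481)/671⌋ − ⌊(15·30+481)/671⌋ = ⌊961/671⌋ − ⌊931/671⌋ = 1 − 1 = 0
n=16: ⌊(17·30+481)/671⌋ − ⌊(16·30+481)/671⌋ = ⌊991/671⌋ − ⌊961/671⌋ = 1 − 1 = 0
n=17: ⌊(18·30+481)/671⌋ − ⌊(17·30+481)/671⌋ = ⌊1021/671⌋ − ⌊991/671⌋ = 1 − 1 = 0
n=18: ⌊(19·30+481)/671⌋ − ⌊(18·30+481)/671⌋ = ⌊1051/671⌋ − ⌊1021/671⌋ = 1 − 1 = 0
n=19: ⌊(20·30+481)/671⌋ − ⌊(19·30+481)/671⌋ = ⌊1081/671⌋ − ⌊1051/671⌋ = 1 − 1 = 0
n=20: ⌊(21·30+481)/671⌋ − ⌊(20·30+481)/671⌋ = ⌊1111/671⌋ − ⌊1081/671⌋ = 1 − 1 = 0
n=21: ⌊(22·30+481)/671⌋ − ⌊(21·30+481)/671⌋ = ⌊1141/671⌋ − ⌊1111/671⌋ = 1 − 1 = 0
n=22: ⌊(23·30+481)/671⌋ − ⌊(22·30+481)/671⌋ = ⌊1171/671⌋ − ⌊1141/671⌋ = 1 − 1 = 0
n=23: ⌊(24·30+481)/671⌋ − ⌊(23·30+481)/671⌋ = ⌊1201/671⌋ − ⌊1171/671⌋ = 1 − 1 = 0
n=24: ⌊(25·30+481)/671⌋ − ⌊(24·30+481)/671⌋ = ⌊1231/671⌋ − ⌊1201/671⌋ = 1 − 1 = 0
n=25: ⌊(26·30+481)/671⌋ − ⌊(25·30+481)/671⌋ = ⌊1261/671⌋ − ⌊1231/671⌋ = 1 − 1 = 0
n=26: ⌊(27·30+481)/671⌋ − ⌊(26·30+481)/671⌋ = ⌊1291/671⌋ − ⌊1261/671⌋ = 1 − 1 = 0
n=27: ⌊(28·30+481)/671⌋ − ⌊(27·30+481)/671⌋ = ⌊1321/671⌋ − ⌊1291/671⌋ = 1 − 1 = 0
n=28: ⌊(29·30+481)/671⌋ − ⌊(28·30+481)/671⌋ = ⌊1351/671⌋ − ⌊1321/671⌋ = 2 − 1 = 1
n=29: ⌊(30·30+481)/671⌋ − ⌊(29·30+481)/671⌋ = ⌊1381/671⌋ − ⌊1351/671⌋ = 2 − 2 = 0
n=30: ⌊(31·30+481)/671⌋ − ⌊(30·30+481)/671⌋ = ⌊1411/671⌋ − ⌊1381/671⌋ = 2 − 2 = 0
n=31: ⌊(32·30+481)/671⌋ − ⌊(31·30+481)/671⌋ = ⌊1441/671⌋ − ⌊1411/671⌋ = 2 − 2 = 0
n=32: ⌊(33·30+481)/671⌋ − ⌊(32·30+481)/671⌋ = ⌊1471/671⌋ − ⌊1441/671⌋ = 2 − 2 = 0
n=33: ⌊(34·30+481)/671⌋ − ⌊(33·30+481)/671⌋ = ⌊1501/671⌋ − ⌊1471/671⌋ = 2 − 2 = 0
n=34: ⌊(35·30+481)/671⌋ − ⌊(34·30+481)/671⌋ = ⌊1531/671⌋ − ⌊1501/671⌋ = 2 − 2 = 0
n=35: ⌊(36·30+481)/671⌋ − ⌊(35·30+481)/671⌋ = ⌊1561/671⌋ − ⌊1531/671⌋ = 2 − 2 = 0
n=36: ⌊(37·30+481)/671⌋ − ⌊(36·30+481)/671⌋ = ⌊1591/671⌋ − ⌊1561/671⌋ = 2 − 2 = 0
n=37: ⌊(38·30+481)/671⌋ − ⌊(37·30+481)/671⌋ = ⌊1621/671⌋ − ⌊1591/671⌋ = 2 − 2 = 0
n=38: ⌊(39·30+481)/671⌋ − ⌊(38·30+481)/671⌋ = ⌊1651/671⌋ − ⌊1621/671⌋ = 2 − 2 = 0
n=39: ⌊(40·30+481)/671⌋ − ⌊(39·30+481)/671⌋ = ⌊1681/671⌋ − ⌊1651/671⌋ = 2 − 2 = 0
n=40: ⌊(41·30+481)/671⌋ − ⌊(40·30+481)/671⌋ = ⌊1711/671⌋ − ⌊1681/671⌋ = 2 − 2 = 0
n=41: ⌊(42·30+481)/671⌋ − ⌊(41·30+481)/671⌋ = ⌊1741/671⌋ − ⌊1711/671⌋ = 2 − 2 = 0
n=42: ⌊(43·30+481)/671⌋ − ⌊(42·30+481)/671⌋ = ⌊1771/671⌋ − ⌊1741/671⌋ = 2 − 2 = 0
n=43: ⌊(44·30+481)/671⌋ − ⌊(43·30+481)/671⌋ = ⌊1801/671⌋ − ⌊1771/671⌋ = 2 − 2 = 0
n=44: ⌊(45·30+481)/671⌋ − ⌊(44·30+481)/671⌋ = ⌊1831/671⌋ − ⌊1801/671⌋ = 2 − 2 = 0
n=45: ⌊(46·30+481)/671⌋ − ⌊(45·30+481)/671⌋ = ⌊1861/671⌋ − ⌊1831/671⌋ = 2 − 2 = 0
n=46: ⌊(47·30+481)/671⌋ − ⌊(46·30+481)/671⌋ = ⌊1891/671⌋ − ⌊1861/671⌋ = 2 − 2 = 0
n=47: ⌊(48·30+481)/671⌋ − ⌊(47·30+481)/671⌋ = ⌊1921/671⌋ − ⌊1891/671⌋ = 2 − 2 = 0
n=48: ⌊(49·30+481)/671⌋ − ⌊(48·30+481)/671⌋ = ⌊1951/671⌋ − ⌊1921/671⌋ = 2 − 2 = 0
n=49: ⌊(50·30+481)/671⌋ − ⌊(49·30+481)/671⌋ = ⌊1981/671⌋ − ⌊1951/671⌋ = 2 − 2 = 0
n=50: ⌊(51·30+481)/671⌋ − ⌊(50·30+481)/671⌋ = ⌊2011/671⌋ − ⌊1981/671⌋ = 2 − 2 = 0
n=51: ⌊(52·30+481)/671⌋ − ⌊(51·30+481)/671⌋ = ⌊2041/671⌋ − ⌊2011/671⌋ = 3 − 2 = 1
n=52: ⌊(53·30+481)/671⌋ − ⌊(52·30+481)/671⌋ = ⌊2071/671⌋ − ⌊2041/671⌋ = 3 − 3 = 0
n=53: ⌊(54·30+481)/671⌋ − ⌊(53·30+481)/671⌋ = ⌊2101/671⌋ − ⌊2071/671⌋ = 3 − 3 = 0
n=54: ⌊(55·30+481)/671⌋ − ⌊(54·30+481)/671⌋ = ⌊2131/671⌋ − ⌊2101/671⌋ = 3 − 3 = 0
n=55: ⌊(56·30+481)/671⌋ − ⌊(55·30+481)/671⌋ = ⌊2161/671⌋ − ⌊2131/671⌋ = 3 − 3 = 0
n=56: ⌊(57·30+481)/671⌋ − ⌊(56·30+481)/671⌋ = ⌊2191/671⌋ − ⌊2161/671⌋ = 3 − 3 = 0
n=57: ⌊(58·30+481)/671⌋ − ⌊(57·30+481)/671⌋ = ⌊2221/671⌋ − ⌊2191/671⌋ = 3 − 3 = 0
n=58: ⌊(59·30+481)/671⌋ − ⌊(58·30+481)/671⌋ = ⌊2251/671⌋ − ⌊2221/671⌋ = 3 − 3 = 0
n=59: ⌊(60·30+481)/671⌋ − ⌊(59·30+481)/671⌋ = ⌊2281/671⌋ − ⌊2251/671⌋ = 3 − 3 = 0
n=60: ⌊(61·30+481)/671⌋ − ⌊(60·30+481)/671⌋ = ⌊2311/671⌋ − ⌊2281/671⌋ = 3 − 3 = 0
n=61: ⌊(62·30+481)/671⌋ − ⌊(61·30+481)/671⌋ = ⌊2341/671⌋ − ⌊2311/671⌋ = 3 − 3 = 0
n=62: ⌊(63·30+481)/671⌋ − ⌊(62·30+481)/671⌋ = ⌊2371/671⌋ − ⌊2341/671⌋ = 3 − 3 = 0
n=63: ⌊(64·30+481)/671⌋ − ⌊(63·30+481)/671⌋ = ⌊2401/671⌋ − ⌊2371/671⌋ = 3 − 3 = 0


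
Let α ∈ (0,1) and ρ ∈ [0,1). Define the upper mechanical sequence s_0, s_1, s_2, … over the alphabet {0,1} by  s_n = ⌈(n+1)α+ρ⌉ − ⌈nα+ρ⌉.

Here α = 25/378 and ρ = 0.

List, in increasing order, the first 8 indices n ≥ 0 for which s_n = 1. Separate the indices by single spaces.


n=0: ⌈25/378⌉−⌈0/378⌉ = 1−0 = 1  ← one
n=1: ⌈50/378⌉−⌈25/378⌉ = 1−1 = 0
n=2: ⌈75/378⌉−⌈50/378⌉ = 1−1 = 0
  …
n=15: ⌈400/378⌉−⌈375/378⌉ = 2−1 = 1  ← one
n=16: ⌈425/378⌉−⌈400/378⌉ = 2−2 = 0
n=17: ⌈450/378⌉−⌈425/378⌉ = 2−2 = 0
  …
n=30: ⌈775/378⌉−⌈750/378⌉ = 3−2 = 1  ← one
n=31: ⌈800/378⌉−⌈775/378⌉ = 3−3 = 0
n=32: ⌈825/378⌉−⌈800/378⌉ = 3−3 = 0
  …
n=45: ⌈1150/378⌉−⌈1125/378⌉ = 4−3 = 1  ← one
n=46: ⌈1175/378⌉−⌈1150/378⌉ = 4−4 = 0
n=47: ⌈1200/378⌉−⌈1175/378⌉ = 4−4 = 0
  …
n=60: ⌈1525/378⌉−⌈1500/378⌉ = 5−4 = 1  ← one
n=61: ⌈1550/378⌉−⌈1525/378⌉ = 5−5 = 0
n=62: ⌈1575/378⌉−⌈1550/378⌉ = 5−5 = 0
  …
n=75: ⌈1900/378⌉−⌈1875/378⌉ = 6−5 = 1  ← one
n=76: ⌈1925/378⌉−⌈1900/378⌉ = 6−6 = 0
n=77: ⌈1950/378⌉−⌈1925/378⌉ = 6−6 = 0
  …
n=90: ⌈2275/378⌉−⌈2250/378⌉ = 7−6 = 1  ← one
n=91: ⌈2300/378⌉−⌈2275/378⌉ = 7−7 = 0
n=92: ⌈2325/378⌉−⌈2300/378⌉ = 7−7 = 0
  …
n=105: ⌈2650/378⌉−⌈2625/378⌉ = 8−7 = 1  ← one
positions of the first 8 ones: 0 15 30 45 60 75 90 105

0 15 30 45 60 75 90 105


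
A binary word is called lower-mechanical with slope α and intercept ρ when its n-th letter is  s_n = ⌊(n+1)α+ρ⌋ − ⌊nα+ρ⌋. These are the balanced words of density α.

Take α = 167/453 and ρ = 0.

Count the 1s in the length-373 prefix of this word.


137

#1s = Σ_{n=0}^{372} s_n = Σ_{n=0}^{372} (⌊(n+1)α+ρ⌋ − ⌊nα+ρ⌋)
the sum telescopes: every ⌊nα+ρ⌋ with 0 < n < 373 appears once with + and once with −, leaving ⌊373α+ρ⌋ − ⌊0·α+ρ⌋
373α + ρ = (373·167) / 453 = 62291/453
ρ = 0/453
⌊62291/453⌋ = 137,  ⌊0/453⌋ = 0
#1s = 137 − 0 = 137


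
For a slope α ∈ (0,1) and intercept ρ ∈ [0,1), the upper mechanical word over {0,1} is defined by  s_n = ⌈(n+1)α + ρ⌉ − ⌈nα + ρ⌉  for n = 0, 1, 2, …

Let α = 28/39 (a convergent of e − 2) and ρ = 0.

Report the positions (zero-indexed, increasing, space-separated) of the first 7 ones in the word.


n=0: ⌈28/39⌉−⌈0/39⌉ = 1−0 = 1  ← one
n=1: ⌈56/39⌉−⌈28/39⌉ = 2−1 = 1  ← one
n=2: ⌈84/39⌉−⌈56/39⌉ = 3−2 = 1  ← one
n=3: ⌈112/39⌉−⌈84/39⌉ = 3−3 = 0
n=4: ⌈140/39⌉−⌈112/39⌉ = 4−3 = 1  ← one
n=5: ⌈168/39⌉−⌈140/39⌉ = 5−4 = 1  ← one
n=6: ⌈196/39⌉−⌈168/39⌉ = 6−5 = 1  ← one
n=7: ⌈224/39⌉−⌈196/39⌉ = 6−6 = 0
n=8: ⌈252/39⌉−⌈224/39⌉ = 7−6 = 1  ← one
positions of the first 7 ones: 0 1 2 4 5 6 8

0 1 2 4 5 6 8


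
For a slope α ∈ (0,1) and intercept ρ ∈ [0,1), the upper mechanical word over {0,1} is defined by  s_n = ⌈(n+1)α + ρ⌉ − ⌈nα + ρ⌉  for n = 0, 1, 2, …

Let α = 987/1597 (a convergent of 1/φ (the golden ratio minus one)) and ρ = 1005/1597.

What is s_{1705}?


(n+1)α + ρ = (1706·987 + 1005) / 1597 = 1684827/1597
nα + ρ     = (1705·987 + 1005) / 1597 = 1683840/1597
⌈1684827/1597⌉ = 1055,  ⌈1683840/1597⌉ = 1055
s_{1705} = 1055 − 1055 = 0

0


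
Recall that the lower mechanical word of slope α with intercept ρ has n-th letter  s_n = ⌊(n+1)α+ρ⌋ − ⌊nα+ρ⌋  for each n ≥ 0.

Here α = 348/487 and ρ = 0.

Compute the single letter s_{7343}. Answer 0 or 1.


0

(n+1)α + ρ = (7344·348) / 487 = 2555712/487
nα + ρ     = (7343·348) / 487 = 2555364/487
⌊2555712/487⌋ = 5247,  ⌊2555364/487⌋ = 5247
s_{7343} = 5247 − 5247 = 0


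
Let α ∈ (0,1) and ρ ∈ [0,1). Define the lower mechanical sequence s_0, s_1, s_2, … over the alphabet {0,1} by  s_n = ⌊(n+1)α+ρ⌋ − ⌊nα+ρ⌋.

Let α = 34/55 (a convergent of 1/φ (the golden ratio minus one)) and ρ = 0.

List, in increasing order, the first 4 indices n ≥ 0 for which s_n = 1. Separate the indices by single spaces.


1 3 4 6

n=0: ⌊34/55⌋−⌊0/55⌋ = 0−0 = 0
n=1: ⌊68/55⌋−⌊34/55⌋ = 1−0 = 1  ← one
n=2: ⌊102/55⌋−⌊68/55⌋ = 1−1 = 0
n=3: ⌊136/55⌋−⌊102/55⌋ = 2−1 = 1  ← one
n=4: ⌊170/55⌋−⌊136/55⌋ = 3−2 = 1  ← one
n=5: ⌊204/55⌋−⌊170/55⌋ = 3−3 = 0
n=6: ⌊238/55⌋−⌊204/55⌋ = 4−3 = 1  ← one
positions of the first 4 ones: 1 3 4 6


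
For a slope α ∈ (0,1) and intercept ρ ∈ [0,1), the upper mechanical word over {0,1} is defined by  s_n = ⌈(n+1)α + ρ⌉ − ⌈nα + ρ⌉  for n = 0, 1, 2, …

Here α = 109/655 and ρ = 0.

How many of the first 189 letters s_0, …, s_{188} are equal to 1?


#1s = Σ_{n=0}^{188} s_n = Σ_{n=0}^{188} (⌈(n+1)α+ρ⌉ − ⌈nα+ρ⌉)
the sum telescopes: every ⌈nα+ρ⌉ with 0 < n < 189 appears once with + and once with −, leaving ⌈189α+ρ⌉ − ⌈0·α+ρ⌉
189α + ρ = (189·109) / 655 = 20601/655
ρ = 0/655
⌈20601/655⌉ = 32,  ⌈0/655⌉ = 0
#1s = 32 − 0 = 32

32


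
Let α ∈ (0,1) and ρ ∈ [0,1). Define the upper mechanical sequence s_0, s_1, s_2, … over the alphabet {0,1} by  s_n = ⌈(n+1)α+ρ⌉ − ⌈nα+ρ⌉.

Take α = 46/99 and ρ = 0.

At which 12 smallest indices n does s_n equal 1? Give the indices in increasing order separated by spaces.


n=0: ⌈46/99⌉−⌈0/99⌉ = 1−0 = 1  ← one
n=1: ⌈92/99⌉−⌈46/99⌉ = 1−1 = 0
n=2: ⌈138/99⌉−⌈92/99⌉ = 2−1 = 1  ← one
n=3: ⌈184/99⌉−⌈138/99⌉ = 2−2 = 0
n=4: ⌈230/99⌉−⌈184/99⌉ = 3−2 = 1  ← one
n=5: ⌈276/99⌉−⌈230/99⌉ = 3−3 = 0
n=6: ⌈322/99⌉−⌈276/99⌉ = 4−3 = 1  ← one
n=7: ⌈368/99⌉−⌈322/99⌉ = 4−4 = 0
n=8: ⌈414/99⌉−⌈368/99⌉ = 5−4 = 1  ← one
n=9: ⌈460/99⌉−⌈414/99⌉ = 5−5 = 0
n=10: ⌈506/99⌉−⌈460/99⌉ = 6−5 = 1  ← one
n=11: ⌈552/99⌉−⌈506/99⌉ = 6−6 = 0
n=12: ⌈598/99⌉−⌈552/99⌉ = 7−6 = 1  ← one
n=13: ⌈644/99⌉−⌈598/99⌉ = 7−7 = 0
n=14: ⌈690/99⌉−⌈644/99⌉ = 7−7 = 0
n=15: ⌈736/99⌉−⌈690/99⌉ = 8−7 = 1  ← one
n=16: ⌈782/99⌉−⌈736/99⌉ = 8−8 = 0
n=17: ⌈828/99⌉−⌈782/99⌉ = 9−8 = 1  ← one
n=18: ⌈874/99⌉−⌈828/99⌉ = 9−9 = 0
n=19: ⌈920/99⌉−⌈874/99⌉ = 10−9 = 1  ← one
n=20: ⌈966/99⌉−⌈920/99⌉ = 10−10 = 0
n=21: ⌈1012/99⌉−⌈966/99⌉ = 11−10 = 1  ← one
n=22: ⌈1058/99⌉−⌈1012/99⌉ = 11−11 = 0
n=23: ⌈1104/99⌉−⌈1058/99⌉ = 12−11 = 1  ← one
positions of the first 12 ones: 0 2 4 6 8 10 12 15 17 19 21 23

0 2 4 6 8 10 12 15 17 19 21 23


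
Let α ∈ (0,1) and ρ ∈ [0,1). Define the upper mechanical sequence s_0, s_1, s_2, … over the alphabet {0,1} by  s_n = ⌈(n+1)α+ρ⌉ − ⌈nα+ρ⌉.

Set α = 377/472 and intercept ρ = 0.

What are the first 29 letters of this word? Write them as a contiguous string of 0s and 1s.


n=0: ⌈(1·377)/472⌉ − ⌈(0·377)/472⌉ = ⌈377/472⌉ − ⌈0/472⌉ = 1 − 0 = 1
n=1: ⌈(2·377)/472⌉ − ⌈(1·377)/472⌉ = ⌈754/472⌉ − ⌈377/472⌉ = 2 − 1 = 1
n=2: ⌈(3·377)/472⌉ − ⌈(2·377)/472⌉ = ⌈1131/472⌉ − ⌈754/472⌉ = 3 − 2 = 1
n=3: ⌈(4·377)/472⌉ − ⌈(3·377)/472⌉ = ⌈1508/472⌉ − ⌈1131/472⌉ = 4 − 3 = 1
n=4: ⌈(5·377)/472⌉ − ⌈(4·377)/472⌉ = ⌈1885/472⌉ − ⌈1508/472⌉ = 4 − 4 = 0
n=5: ⌈(6·377)/472⌉ − ⌈(5·377)/472⌉ = ⌈2262/472⌉ − ⌈1885/472⌉ = 5 − 4 = 1
n=6: ⌈(7·377)/472⌉ − ⌈(6·377)/472⌉ = ⌈2639/472⌉ − ⌈2262/472⌉ = 6 − 5 = 1
n=7: ⌈(8·377)/472⌉ − ⌈(7·377)/472⌉ = ⌈3016/472⌉ − ⌈2639/472⌉ = 7 − 6 = 1
n=8: ⌈(9·377)/472⌉ − ⌈(8·377)/472⌉ = ⌈3393/472⌉ − ⌈3016/472⌉ = 8 − 7 = 1
n=9: ⌈(10·377)/472⌉ − ⌈(9·377)/472⌉ = ⌈3770/472⌉ − ⌈3393/472⌉ = 8 − 8 = 0
n=10: ⌈(11·377)/472⌉ − ⌈(10·377)/472⌉ = ⌈4147/472⌉ − ⌈3770/472⌉ = 9 − 8 = 1
n=11: ⌈(12·377)/472⌉ − ⌈(11·377)/472⌉ = ⌈4524/472⌉ − ⌈4147/472⌉ = 10 − 9 = 1
n=12: ⌈(13·377)/472⌉ − ⌈(12·377)/472⌉ = ⌈4901/472⌉ − ⌈4524/472⌉ = 11 − 10 = 1
n=13: ⌈(14·377)/472⌉ − ⌈(13·377)/472⌉ = ⌈5278/472⌉ − ⌈4901/472⌉ = 12 − 11 = 1
n=14: ⌈(15·377)/472⌉ − ⌈(14·377)/472⌉ = ⌈5655/472⌉ − ⌈5278/472⌉ = 12 − 12 = 0
n=15: ⌈(16·377)/472⌉ − ⌈(15·377)/472⌉ = ⌈6032/472⌉ − ⌈5655/472⌉ = 13 − 12 = 1
n=16: ⌈(17·377)/472⌉ − ⌈(16·377)/472⌉ = ⌈6409/472⌉ − ⌈6032/472⌉ = 14 − 13 = 1
n=17: ⌈(18·377)/472⌉ − ⌈(17·377)/472⌉ = ⌈6786/472⌉ − ⌈6409/472⌉ = 15 − 14 = 1
n=18: ⌈(19·377)/472⌉ − ⌈(18·377)/472⌉ = ⌈7163/472⌉ − ⌈6786/472⌉ = 16 − 15 = 1
n=19: ⌈(20·377)/472⌉ − ⌈(19·377)/472⌉ = ⌈7540/472⌉ − ⌈7163/472⌉ = 16 − 16 = 0
n=20: ⌈(21·377)/472⌉ − ⌈(20·377)/472⌉ = ⌈7917/472⌉ − ⌈7540/472⌉ = 17 − 16 = 1
n=21: ⌈(22·377)/472⌉ − ⌈(21·377)/472⌉ = ⌈8294/472⌉ − ⌈7917/472⌉ = 18 − 17 = 1
n=22: ⌈(23·377)/472⌉ − ⌈(22·377)/472⌉ = ⌈8671/472⌉ − ⌈8294/472⌉ = 19 − 18 = 1
n=23: ⌈(24·377)/472⌉ − ⌈(23·377)/472⌉ = ⌈9048/472⌉ − ⌈8671/472⌉ = 20 − 19 = 1
n=24: ⌈(25·377)/472⌉ − ⌈(24·377)/472⌉ = ⌈9425/472⌉ − ⌈9048/472⌉ = 20 − 20 = 0
n=25: ⌈(26·377)/472⌉ − ⌈(25·377)/472⌉ = ⌈9802/472⌉ − ⌈9425/472⌉ = 21 − 20 = 1
n=26: ⌈(27·377)/472⌉ − ⌈(26·377)/472⌉ = ⌈10179/472⌉ − ⌈9802/472⌉ = 22 − 21 = 1
n=27: ⌈(28·377)/472⌉ − ⌈(27·377)/472⌉ = ⌈10556/472⌉ − ⌈10179/472⌉ = 23 − 22 = 1
n=28: ⌈(29·377)/472⌉ − ⌈(28·377)/472⌉ = ⌈10933/472⌉ − ⌈10556/472⌉ = 24 − 23 = 1

11110111101111011110111101111
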